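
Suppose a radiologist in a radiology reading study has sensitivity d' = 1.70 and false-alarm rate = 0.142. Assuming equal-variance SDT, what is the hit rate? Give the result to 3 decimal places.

hit rate = 0.735

z(false-alarm rate) = z(0.142) = -1.0714
z(H) = z(FA) + d' = -1.0714 + 1.70 = 0.6286
hit rate = Φ(0.6286) = 0.7352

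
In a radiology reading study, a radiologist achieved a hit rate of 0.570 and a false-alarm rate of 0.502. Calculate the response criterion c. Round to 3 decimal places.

c = -0.091

Φ⁻¹(H) = 0.1764
Φ⁻¹(FA) = 0.0050
c = −½·[z(H) + z(FA)] = −0.5 × (0.1764 + 0.0050) = -0.0907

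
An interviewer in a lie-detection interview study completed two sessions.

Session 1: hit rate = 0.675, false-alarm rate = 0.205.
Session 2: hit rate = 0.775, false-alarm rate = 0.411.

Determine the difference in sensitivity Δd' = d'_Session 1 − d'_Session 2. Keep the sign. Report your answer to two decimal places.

Δd' = 0.30

Session 1: z(0.675) = 0.454, z(0.205) = -0.824, d' = 1.278
Session 2: z(0.775) = 0.755, z(0.411) = -0.225, d' = 0.980
Δd' = d'_Session 1 − d'_Session 2 = 1.278 − 0.980 = 0.298
Session 1 has the higher sensitivity.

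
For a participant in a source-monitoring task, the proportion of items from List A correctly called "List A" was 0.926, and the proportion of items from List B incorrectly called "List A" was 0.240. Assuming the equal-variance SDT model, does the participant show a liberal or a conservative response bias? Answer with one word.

z(H) = 1.447, z(FA) = -0.706
c = −½·(z(H) + z(FA)) = -0.3705
c < 0 → liberal criterion (biased toward responding “yes”).

liberal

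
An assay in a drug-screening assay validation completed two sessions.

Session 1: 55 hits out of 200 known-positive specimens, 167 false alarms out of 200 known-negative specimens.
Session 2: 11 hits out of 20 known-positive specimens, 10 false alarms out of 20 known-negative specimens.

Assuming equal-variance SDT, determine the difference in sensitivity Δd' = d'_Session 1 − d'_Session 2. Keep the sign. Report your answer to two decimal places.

Δd' = -1.70

Session 1: z(0.2750) = -0.598, z(0.8350) = 0.974, d' = -1.572
Session 2: z(0.5500) = 0.126, z(0.5000) = 0.000, d' = 0.126
Δd' = d'_Session 1 − d'_Session 2 = -1.572 − 0.126 = -1.698
Session 2 has the higher sensitivity.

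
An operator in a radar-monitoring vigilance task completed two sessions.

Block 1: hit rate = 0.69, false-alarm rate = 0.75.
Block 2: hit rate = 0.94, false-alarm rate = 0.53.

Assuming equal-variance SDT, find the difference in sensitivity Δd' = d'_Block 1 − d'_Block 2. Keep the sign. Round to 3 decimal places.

Block 1: z(0.69) = 0.4959, z(0.75) = 0.6745, d' = -0.1786
Block 2: z(0.94) = 1.5548, z(0.53) = 0.0753, d' = 1.4795
Δd' = d'_Block 1 − d'_Block 2 = -0.1786 − 1.4795 = -1.6581
Block 2 has the higher sensitivity.

Δd' = -1.658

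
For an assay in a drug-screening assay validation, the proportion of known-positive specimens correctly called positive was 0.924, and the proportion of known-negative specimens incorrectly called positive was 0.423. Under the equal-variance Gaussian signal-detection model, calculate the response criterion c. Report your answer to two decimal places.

c = -0.62

z(H) = z(0.924) = 1.4325
z(FA) = z(0.423) = -0.1942
c = −½·[z(H) + z(FA)] = −0.5 × (1.4325 + (-0.1942)) = -0.61915
c < 0: the assay has a liberal response bias.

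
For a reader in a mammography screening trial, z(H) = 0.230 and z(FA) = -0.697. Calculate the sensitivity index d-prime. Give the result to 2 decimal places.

d-prime = 0.93

d' = z(H) − z(FA) = 0.230 − (-0.697) = 0.927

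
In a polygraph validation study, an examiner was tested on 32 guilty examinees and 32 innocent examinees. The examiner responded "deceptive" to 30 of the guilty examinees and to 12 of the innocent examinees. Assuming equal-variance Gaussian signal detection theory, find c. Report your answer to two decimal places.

c = -0.61

H = 30/32 = 0.9375
FA = 12/32 = 0.3750
z(H) = 1.534
z(FA) = -0.319
c = −½·[z(H) + z(FA)] = −0.5 × (1.534 + (-0.319)) = -0.6075
c < 0: the examiner has a liberal response bias.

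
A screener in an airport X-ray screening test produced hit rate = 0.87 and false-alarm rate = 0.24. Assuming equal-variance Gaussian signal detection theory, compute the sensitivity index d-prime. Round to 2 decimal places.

d-prime = 1.83

z(H) = 1.1264
z(FA) = -0.7063
d' = z(H) − z(FA) = 1.1264 − (-0.7063) = 1.8327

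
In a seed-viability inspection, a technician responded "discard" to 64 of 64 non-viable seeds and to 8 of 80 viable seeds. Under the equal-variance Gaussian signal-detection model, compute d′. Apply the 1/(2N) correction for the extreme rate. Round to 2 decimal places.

d′ = 3.70

The hit rate is 64/64 = 1, so apply the 1/(2N) correction: H → 1 − 1/(2·64) = 0.99219.
z(H) = z(0.99219) = 2.418
z(FA) = z(0.10000) = -1.282
d' = 2.418 − (-1.282) = 3.700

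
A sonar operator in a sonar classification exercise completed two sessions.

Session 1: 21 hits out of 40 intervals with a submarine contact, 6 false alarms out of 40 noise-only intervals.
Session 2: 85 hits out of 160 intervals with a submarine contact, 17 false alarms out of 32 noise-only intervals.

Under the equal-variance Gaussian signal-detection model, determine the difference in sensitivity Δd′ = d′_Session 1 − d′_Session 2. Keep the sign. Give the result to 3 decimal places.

Session 1: z(0.5250) = 0.0627, z(0.1500) = -1.0364, d' = 1.0991
Session 2: z(0.5312) = 0.0783, z(0.5312) = 0.0783, d' = 0.0000
Δd' = d'_Session 1 − d'_Session 2 = 1.0991 − 0.0000 = 1.0991
Session 1 has the higher sensitivity.

Δd′ = 1.099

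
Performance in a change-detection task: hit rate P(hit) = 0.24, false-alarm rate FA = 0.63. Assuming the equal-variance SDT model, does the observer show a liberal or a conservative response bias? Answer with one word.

z(H) = -0.706, z(FA) = 0.332
c = −½·(z(H) + z(FA)) = 0.187
c > 0 → conservative criterion (biased toward responding “no”).

conservative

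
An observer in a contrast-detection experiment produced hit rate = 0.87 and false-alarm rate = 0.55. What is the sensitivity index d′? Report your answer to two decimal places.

d′ = 1.00

z(H) = z(0.87) = 1.126
z(FA) = z(0.55) = 0.126
d' = z(H) − z(FA) = 1.126 − 0.126 = 1.000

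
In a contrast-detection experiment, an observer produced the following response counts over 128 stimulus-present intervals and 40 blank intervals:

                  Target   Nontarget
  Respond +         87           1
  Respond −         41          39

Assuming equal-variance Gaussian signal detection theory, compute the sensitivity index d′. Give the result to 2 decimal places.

d′ = 2.43

H = 87/128 = 0.6797
FA = 1/40 = 0.0250
Φ⁻¹(H) = Φ⁻¹(0.6797) = 0.4669
Φ⁻¹(FA) = Φ⁻¹(0.0250) = -1.9600
d' = z(H) − z(FA) = 0.4669 − (-1.9600) = 2.4269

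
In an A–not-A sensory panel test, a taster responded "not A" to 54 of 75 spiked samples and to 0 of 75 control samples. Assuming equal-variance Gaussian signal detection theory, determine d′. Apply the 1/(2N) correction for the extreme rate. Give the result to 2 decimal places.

d′ = 3.06

The false-alarm rate is 0/75 = 0, so apply the 1/(2N) correction: FA → 1/(2·75) = 0.00667.
z(H) = z(0.72000) = 0.583
z(FA) = z(0.00667) = -2.475
d' = 0.583 − (-2.475) = 3.058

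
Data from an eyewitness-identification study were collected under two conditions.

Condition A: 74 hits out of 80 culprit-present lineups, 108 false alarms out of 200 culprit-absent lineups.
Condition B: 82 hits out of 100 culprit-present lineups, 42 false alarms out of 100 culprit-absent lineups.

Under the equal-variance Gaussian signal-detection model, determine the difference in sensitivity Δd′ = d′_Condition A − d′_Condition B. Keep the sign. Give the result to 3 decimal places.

Δd′ = 0.222

Condition A: z(0.9250) = 1.4395, z(0.5400) = 0.1004, d' = 1.3391
Condition B: z(0.8200) = 0.9154, z(0.4200) = -0.2019, d' = 1.1173
Δd' = d'_Condition A − d'_Condition B = 1.3391 − 1.1173 = 0.2218
Condition A has the higher sensitivity.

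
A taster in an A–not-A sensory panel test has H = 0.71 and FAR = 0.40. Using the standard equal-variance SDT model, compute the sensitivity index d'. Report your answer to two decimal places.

d' = 0.81

Φ⁻¹(H) = Φ⁻¹(0.71) = 0.5534
Φ⁻¹(FA) = Φ⁻¹(0.40) = -0.2533
d' = z(H) − z(FA) = 0.5534 − (-0.2533) = 0.8067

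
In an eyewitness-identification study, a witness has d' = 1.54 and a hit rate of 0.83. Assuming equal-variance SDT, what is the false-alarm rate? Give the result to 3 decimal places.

z(hit rate) = z(0.83) = 0.9542
z(FA) = z(H) − d' = 0.9542 − 1.54 = -0.5858
false-alarm rate = Φ(-0.5858) = 0.2790

false-alarm rate = 0.279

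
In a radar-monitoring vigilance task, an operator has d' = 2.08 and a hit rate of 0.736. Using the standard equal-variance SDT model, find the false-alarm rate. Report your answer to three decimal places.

false-alarm rate = 0.074

z(hit rate) = z(0.736) = 0.6311
z(FA) = z(H) − d' = 0.6311 − 2.08 = -1.4489
false-alarm rate = Φ(-1.4489) = 0.0737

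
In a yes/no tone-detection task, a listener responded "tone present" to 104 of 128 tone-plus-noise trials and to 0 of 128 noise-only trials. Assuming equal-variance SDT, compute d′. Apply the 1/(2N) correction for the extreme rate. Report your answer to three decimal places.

The false-alarm rate is 0/128 = 0, so apply the 1/(2N) correction: FA → 1/(2·128) = 0.00391.
z(H) = z(0.81250) = 0.8871
z(FA) = z(0.00391) = -2.6597
d' = 0.8871 − (-2.6597) = 3.5468

d′ = 3.547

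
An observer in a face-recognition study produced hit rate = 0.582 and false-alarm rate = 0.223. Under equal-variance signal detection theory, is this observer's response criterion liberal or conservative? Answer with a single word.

conservative

z(H) = 0.207, z(FA) = -0.762
c = −½·(z(H) + z(FA)) = 0.2775
c > 0 → conservative criterion (biased toward responding “no”).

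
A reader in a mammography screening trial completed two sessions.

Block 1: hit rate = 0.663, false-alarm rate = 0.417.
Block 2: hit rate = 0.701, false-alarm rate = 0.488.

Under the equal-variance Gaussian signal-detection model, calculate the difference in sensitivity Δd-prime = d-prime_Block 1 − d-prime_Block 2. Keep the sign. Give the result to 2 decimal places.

Δd-prime = 0.07

Block 1: z(0.663) = 0.421, z(0.417) = -0.210, d' = 0.631
Block 2: z(0.701) = 0.527, z(0.488) = -0.030, d' = 0.557
Δd' = d'_Block 1 − d'_Block 2 = 0.631 − 0.557 = 0.074
Block 1 has the higher sensitivity.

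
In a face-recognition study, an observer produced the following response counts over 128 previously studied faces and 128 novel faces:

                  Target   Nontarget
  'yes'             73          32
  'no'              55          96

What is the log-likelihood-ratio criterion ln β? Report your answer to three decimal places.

ln β = 0.212

H = 73/128 = 0.5703
FA = 32/128 = 0.2500
z(0.5703) = 0.1771, z(0.2500) = -0.6745
ln β = −½·[z(H)² − z(FA)²] = −0.5 × (0.0314 − 0.4550) = 0.2118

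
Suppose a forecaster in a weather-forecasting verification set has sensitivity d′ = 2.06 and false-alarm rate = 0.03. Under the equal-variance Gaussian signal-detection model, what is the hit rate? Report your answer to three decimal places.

z(false-alarm rate) = z(0.03) = -1.8808
z(H) = z(FA) + d' = -1.8808 + 2.06 = 0.1792
hit rate = Φ(0.1792) = 0.5711

hit rate = 0.571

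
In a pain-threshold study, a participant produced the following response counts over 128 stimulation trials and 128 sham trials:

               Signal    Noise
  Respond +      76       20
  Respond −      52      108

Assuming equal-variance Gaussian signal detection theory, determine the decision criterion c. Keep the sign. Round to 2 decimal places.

H = 76/128 = 0.5938
FA = 20/128 = 0.1562
z(H) = z(0.5938) = 0.237
z(FA) = z(0.1562) = -1.010
c = −½·[z(H) + z(FA)] = −0.5 × (0.237 + (-1.010)) = 0.3865

c = 0.39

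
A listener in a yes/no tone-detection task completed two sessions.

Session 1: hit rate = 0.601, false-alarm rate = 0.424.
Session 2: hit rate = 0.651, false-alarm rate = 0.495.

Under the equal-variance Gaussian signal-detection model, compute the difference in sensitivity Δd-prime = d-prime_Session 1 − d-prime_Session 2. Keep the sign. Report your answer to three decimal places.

Δd-prime = 0.047

Session 1: z(0.601) = 0.2559, z(0.424) = -0.1917, d' = 0.4476
Session 2: z(0.651) = 0.3880, z(0.495) = -0.0125, d' = 0.4005
Δd' = d'_Session 1 − d'_Session 2 = 0.4476 − 0.4005 = 0.0471
Session 1 has the higher sensitivity.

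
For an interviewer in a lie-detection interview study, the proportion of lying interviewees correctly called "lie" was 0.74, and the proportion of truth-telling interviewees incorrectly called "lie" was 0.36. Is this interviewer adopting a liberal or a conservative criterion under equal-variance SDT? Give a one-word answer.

liberal

z(H) = 0.643, z(FA) = -0.358
c = −½·(z(H) + z(FA)) = -0.1425
c < 0 → liberal criterion (biased toward responding “yes”).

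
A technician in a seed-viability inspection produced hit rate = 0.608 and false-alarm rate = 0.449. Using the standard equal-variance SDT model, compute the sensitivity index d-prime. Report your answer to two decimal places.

d-prime = 0.40

z(H) = z(0.608) = 0.274
z(FA) = z(0.449) = -0.128
d' = z(H) − z(FA) = 0.274 − (-0.128) = 0.402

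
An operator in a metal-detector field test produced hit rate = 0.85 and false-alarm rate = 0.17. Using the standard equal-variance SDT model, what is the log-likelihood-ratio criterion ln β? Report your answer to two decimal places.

ln β = -0.08

Φ⁻¹(H) = 1.036
Φ⁻¹(FA) = -0.954
ln β = −½·[z(H)² − z(FA)²] = −0.5 × (1.073 − 0.910) = -0.0815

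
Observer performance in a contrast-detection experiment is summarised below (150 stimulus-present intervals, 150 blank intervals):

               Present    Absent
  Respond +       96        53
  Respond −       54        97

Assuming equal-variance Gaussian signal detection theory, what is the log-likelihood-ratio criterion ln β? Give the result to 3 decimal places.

H = 96/150 = 0.6400
FA = 53/150 = 0.3533
Φ⁻¹(H) = Φ⁻¹(0.6400) = 0.3585
Φ⁻¹(FA) = Φ⁻¹(0.3533) = -0.3764
ln β = −½·[z(H)² − z(FA)²] = −0.5 × (0.1285 − 0.1417) = 0.0066

ln β = 0.007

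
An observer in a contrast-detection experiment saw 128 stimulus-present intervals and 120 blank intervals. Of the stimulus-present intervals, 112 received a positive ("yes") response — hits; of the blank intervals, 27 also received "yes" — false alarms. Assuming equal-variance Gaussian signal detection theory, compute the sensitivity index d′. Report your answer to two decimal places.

d′ = 1.91

H = 112/128 = 0.8750
FA = 27/120 = 0.2250
Φ⁻¹(H) = Φ⁻¹(0.8750) = 1.1503
Φ⁻¹(FA) = Φ⁻¹(0.2250) = -0.7554
d' = z(H) − z(FA) = 1.1503 − (-0.7554) = 1.9057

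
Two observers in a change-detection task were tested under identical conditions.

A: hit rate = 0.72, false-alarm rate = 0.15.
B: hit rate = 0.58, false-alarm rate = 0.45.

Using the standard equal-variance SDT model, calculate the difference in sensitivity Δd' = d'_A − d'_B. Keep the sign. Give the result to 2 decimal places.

A: z(0.72) = 0.583, z(0.15) = -1.036, d' = 1.619
B: z(0.58) = 0.202, z(0.45) = -0.126, d' = 0.328
Δd' = d'_A − d'_B = 1.619 − 0.328 = 1.291
A has the higher sensitivity.

Δd' = 1.29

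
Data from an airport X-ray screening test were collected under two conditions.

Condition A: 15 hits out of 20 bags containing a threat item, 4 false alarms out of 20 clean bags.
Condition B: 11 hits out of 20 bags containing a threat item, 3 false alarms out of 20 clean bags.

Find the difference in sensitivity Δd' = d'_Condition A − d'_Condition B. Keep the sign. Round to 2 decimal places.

Condition A: z(0.7500) = 0.674, z(0.2000) = -0.842, d' = 1.516
Condition B: z(0.5500) = 0.126, z(0.1500) = -1.036, d' = 1.162
Δd' = d'_Condition A − d'_Condition B = 1.516 − 1.162 = 0.354
Condition A has the higher sensitivity.

Δd' = 0.35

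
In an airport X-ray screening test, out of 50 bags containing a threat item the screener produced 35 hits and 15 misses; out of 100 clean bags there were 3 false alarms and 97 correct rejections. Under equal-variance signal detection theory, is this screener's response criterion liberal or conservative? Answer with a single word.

z(H) = 0.524, z(FA) = -1.881
c = −½·(z(H) + z(FA)) = 0.6785
c > 0 → conservative criterion (biased toward responding “no”).

conservative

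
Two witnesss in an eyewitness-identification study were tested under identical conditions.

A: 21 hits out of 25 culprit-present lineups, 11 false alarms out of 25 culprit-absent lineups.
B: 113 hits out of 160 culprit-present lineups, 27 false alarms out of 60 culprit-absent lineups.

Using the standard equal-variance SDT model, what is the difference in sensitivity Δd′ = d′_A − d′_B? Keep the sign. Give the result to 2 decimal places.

Δd′ = 0.48

A: z(0.8400) = 0.994, z(0.4400) = -0.151, d' = 1.145
B: z(0.7063) = 0.543, z(0.4500) = -0.126, d' = 0.669
Δd' = d'_A − d'_B = 1.145 − 0.669 = 0.476
A has the higher sensitivity.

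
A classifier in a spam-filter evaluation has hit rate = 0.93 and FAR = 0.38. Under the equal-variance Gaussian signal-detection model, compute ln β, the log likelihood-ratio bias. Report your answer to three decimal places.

ln β = -1.042

z(H) = 1.4758
z(FA) = -0.3055
ln β = −½·[z(H)² − z(FA)²] = −0.5 × (2.1780 − 0.0933) = -1.04235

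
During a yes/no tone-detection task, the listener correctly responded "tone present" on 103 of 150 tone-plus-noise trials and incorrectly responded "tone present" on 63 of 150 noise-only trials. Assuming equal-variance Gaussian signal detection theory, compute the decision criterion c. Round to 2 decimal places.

c = -0.14

H = 103/150 = 0.6867
FA = 63/150 = 0.4200
z(H) = 0.4865
z(FA) = -0.2019
c = −½·[z(H) + z(FA)] = −0.5 × (0.4865 + (-0.2019)) = -0.1423
c < 0: the listener has a liberal response bias.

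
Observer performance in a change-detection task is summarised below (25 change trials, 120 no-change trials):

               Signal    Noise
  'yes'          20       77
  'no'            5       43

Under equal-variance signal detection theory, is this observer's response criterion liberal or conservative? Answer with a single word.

liberal

z(H) = 0.842, z(FA) = 0.363
c = −½·(z(H) + z(FA)) = -0.6025
c < 0 → liberal criterion (biased toward responding “yes”).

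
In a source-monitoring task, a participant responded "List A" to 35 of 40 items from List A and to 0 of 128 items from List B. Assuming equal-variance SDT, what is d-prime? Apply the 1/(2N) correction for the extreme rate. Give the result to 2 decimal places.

The false-alarm rate is 0/128 = 0, so apply the 1/(2N) correction: FA → 1/(2·128) = 0.00391.
z(H) = z(0.87500) = 1.150
z(FA) = z(0.00391) = -2.660
d' = 1.150 − (-2.660) = 3.810

d-prime = 3.81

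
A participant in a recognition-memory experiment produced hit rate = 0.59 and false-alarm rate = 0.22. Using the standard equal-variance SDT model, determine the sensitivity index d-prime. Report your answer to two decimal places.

Φ⁻¹(H) = Φ⁻¹(0.59) = 0.228
Φ⁻¹(FA) = Φ⁻¹(0.22) = -0.772
d' = z(H) − z(FA) = 0.228 − (-0.772) = 1.000

d-prime = 1.00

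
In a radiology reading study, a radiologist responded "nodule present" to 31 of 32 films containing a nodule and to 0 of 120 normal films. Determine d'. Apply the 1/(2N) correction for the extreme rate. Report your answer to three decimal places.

The false-alarm rate is 0/120 = 0, so apply the 1/(2N) correction: FA → 1/(2·120) = 0.00417.
z(H) = z(0.96875) = 1.8627
z(FA) = z(0.00417) = -2.6380
d' = 1.8627 − (-2.6380) = 4.5007

d' = 4.501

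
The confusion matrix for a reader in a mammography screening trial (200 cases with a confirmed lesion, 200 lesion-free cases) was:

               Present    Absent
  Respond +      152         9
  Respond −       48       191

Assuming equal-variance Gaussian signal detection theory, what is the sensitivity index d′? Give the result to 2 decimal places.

H = 152/200 = 0.7600
FA = 9/200 = 0.0450
z(H) = z(0.7600) = 0.7063
z(FA) = z(0.0450) = -1.6954
d' = z(H) − z(FA) = 0.7063 − (-1.6954) = 2.4017

d′ = 2.40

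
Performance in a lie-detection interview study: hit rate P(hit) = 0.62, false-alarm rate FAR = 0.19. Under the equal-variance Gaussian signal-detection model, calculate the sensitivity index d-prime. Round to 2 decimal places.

z(H) = 0.305
z(FA) = -0.878
d' = z(H) − z(FA) = 0.305 − (-0.878) = 1.183

d-prime = 1.18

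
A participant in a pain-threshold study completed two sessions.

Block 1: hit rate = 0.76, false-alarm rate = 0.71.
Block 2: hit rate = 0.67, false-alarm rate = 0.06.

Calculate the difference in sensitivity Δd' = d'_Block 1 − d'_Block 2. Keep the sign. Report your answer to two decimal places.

Block 1: z(0.76) = 0.706, z(0.71) = 0.553, d' = 0.153
Block 2: z(0.67) = 0.440, z(0.06) = -1.555, d' = 1.995
Δd' = d'_Block 1 − d'_Block 2 = 0.153 − 1.995 = -1.842
Block 2 has the higher sensitivity.

Δd' = -1.84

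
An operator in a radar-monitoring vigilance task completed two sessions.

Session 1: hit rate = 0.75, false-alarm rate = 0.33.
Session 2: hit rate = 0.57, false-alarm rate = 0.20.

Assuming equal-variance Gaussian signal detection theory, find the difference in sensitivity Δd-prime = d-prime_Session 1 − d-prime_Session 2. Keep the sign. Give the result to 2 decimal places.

Session 1: z(0.75) = 0.674, z(0.33) = -0.440, d' = 1.114
Session 2: z(0.57) = 0.176, z(0.20) = -0.842, d' = 1.018
Δd' = d'_Session 1 − d'_Session 2 = 1.114 − 1.018 = 0.096
Session 1 has the higher sensitivity.

Δd-prime = 0.10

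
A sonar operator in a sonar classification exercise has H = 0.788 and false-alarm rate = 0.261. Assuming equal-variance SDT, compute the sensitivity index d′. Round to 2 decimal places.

d′ = 1.44

z(H) = z(0.788) = 0.800
z(FA) = z(0.261) = -0.640
d' = z(H) − z(FA) = 0.800 − (-0.640) = 1.440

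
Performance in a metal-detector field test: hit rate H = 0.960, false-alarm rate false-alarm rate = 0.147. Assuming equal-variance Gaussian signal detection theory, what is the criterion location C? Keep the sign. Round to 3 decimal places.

z(0.960) = 1.7507, z(0.147) = -1.0494
c = −½·[z(H) + z(FA)] = −0.5 × (1.7507 + (-1.0494)) = -0.35065

C = -0.351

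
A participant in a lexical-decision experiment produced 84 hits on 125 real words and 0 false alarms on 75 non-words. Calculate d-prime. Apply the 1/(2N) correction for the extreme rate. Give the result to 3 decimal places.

d-prime = 2.920

The false-alarm rate is 0/75 = 0, so apply the 1/(2N) correction: FA → 1/(2·75) = 0.00667.
z(H) = z(0.67200) = 0.4454
z(FA) = z(0.00667) = -2.4746
d' = 0.4454 − (-2.4746) = 2.9200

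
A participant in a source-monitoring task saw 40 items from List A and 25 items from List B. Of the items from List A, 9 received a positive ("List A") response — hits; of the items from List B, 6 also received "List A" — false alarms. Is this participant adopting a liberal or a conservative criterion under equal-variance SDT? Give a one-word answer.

z(H) = -0.755, z(FA) = -0.706
c = −½·(z(H) + z(FA)) = 0.7305
c > 0 → conservative criterion (biased toward responding “no”).

conservative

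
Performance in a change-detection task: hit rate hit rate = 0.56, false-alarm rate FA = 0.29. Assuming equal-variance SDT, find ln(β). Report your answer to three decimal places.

z(0.56) = 0.1510, z(0.29) = -0.5534
ln β = −½·[z(H)² − z(FA)²] = −0.5 × (0.0228 − 0.3063) = 0.14175

ln β = 0.142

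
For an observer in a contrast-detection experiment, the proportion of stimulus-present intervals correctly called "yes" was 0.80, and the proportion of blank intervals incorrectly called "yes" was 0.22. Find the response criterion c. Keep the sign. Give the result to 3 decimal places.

c = -0.035

z(H) = z(0.80) = 0.8416
z(FA) = z(0.22) = -0.7722
c = −½·[z(H) + z(FA)] = −0.5 × (0.8416 + (-0.7722)) = -0.0347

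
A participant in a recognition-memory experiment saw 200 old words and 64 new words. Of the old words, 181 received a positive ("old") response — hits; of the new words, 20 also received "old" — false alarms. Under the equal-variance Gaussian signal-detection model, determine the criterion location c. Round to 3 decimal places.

c = -0.411

H = 181/200 = 0.9050
FA = 20/64 = 0.3125
z(H) = 1.3106
z(FA) = -0.4888
c = −½·[z(H) + z(FA)] = −0.5 × (1.3106 + (-0.4888)) = -0.4109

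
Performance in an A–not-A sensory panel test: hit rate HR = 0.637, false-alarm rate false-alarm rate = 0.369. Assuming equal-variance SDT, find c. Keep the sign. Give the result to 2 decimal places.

c = -0.01

z(H) = z(0.637) = 0.3505
z(FA) = z(0.369) = -0.3345
c = −½·[z(H) + z(FA)] = −0.5 × (0.3505 + (-0.3345)) = -0.0080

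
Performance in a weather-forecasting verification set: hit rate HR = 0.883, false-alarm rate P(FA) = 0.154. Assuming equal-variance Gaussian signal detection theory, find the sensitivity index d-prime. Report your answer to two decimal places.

d-prime = 2.21

z(H) = z(0.883) = 1.1901
z(FA) = z(0.154) = -1.0194
d' = z(H) − z(FA) = 1.1901 − (-1.0194) = 2.2095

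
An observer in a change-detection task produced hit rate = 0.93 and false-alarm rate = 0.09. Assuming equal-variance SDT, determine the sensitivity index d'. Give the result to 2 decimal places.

z(H) = 1.476
z(FA) = -1.341
d' = z(H) − z(FA) = 1.476 − (-1.341) = 2.817

d' = 2.82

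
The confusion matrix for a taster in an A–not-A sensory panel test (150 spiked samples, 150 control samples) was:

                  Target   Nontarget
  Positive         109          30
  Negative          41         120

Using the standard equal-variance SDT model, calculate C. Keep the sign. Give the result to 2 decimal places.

C = 0.12

H = 109/150 = 0.7267
FA = 30/150 = 0.2000
z(H) = z(0.7267) = 0.603
z(FA) = z(0.2000) = -0.842
c = −½·[z(H) + z(FA)] = −0.5 × (0.603 + (-0.842)) = 0.1195
c > 0: the taster has a conservative response bias.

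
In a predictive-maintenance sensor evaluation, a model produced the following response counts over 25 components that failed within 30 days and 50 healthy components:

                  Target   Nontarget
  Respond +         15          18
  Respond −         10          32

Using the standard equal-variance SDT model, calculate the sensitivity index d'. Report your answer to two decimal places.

H = 15/25 = 0.6000
FA = 18/50 = 0.3600
z(H) = z(0.6000) = 0.253
z(FA) = z(0.3600) = -0.358
d' = z(H) − z(FA) = 0.253 − (-0.358) = 0.611

d' = 0.61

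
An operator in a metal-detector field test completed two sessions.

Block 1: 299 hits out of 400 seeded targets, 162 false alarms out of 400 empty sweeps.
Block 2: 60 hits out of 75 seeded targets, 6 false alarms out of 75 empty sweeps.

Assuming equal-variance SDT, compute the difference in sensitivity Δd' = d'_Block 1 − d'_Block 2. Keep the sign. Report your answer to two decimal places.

Block 1: z(0.7475) = 0.667, z(0.4050) = -0.240, d' = 0.907
Block 2: z(0.8000) = 0.842, z(0.0800) = -1.405, d' = 2.247
Δd' = d'_Block 1 − d'_Block 2 = 0.907 − 2.247 = -1.340
Block 2 has the higher sensitivity.

Δd' = -1.34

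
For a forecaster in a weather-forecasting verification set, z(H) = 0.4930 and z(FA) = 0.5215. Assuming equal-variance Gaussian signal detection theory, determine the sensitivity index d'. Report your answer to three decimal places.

d' = -0.029

d' = z(H) − z(FA) = 0.4930 − 0.5215 = -0.0285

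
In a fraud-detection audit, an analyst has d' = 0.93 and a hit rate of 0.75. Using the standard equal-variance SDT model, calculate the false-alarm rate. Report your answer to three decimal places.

false-alarm rate = 0.399

z(hit rate) = z(0.75) = 0.6745
z(FA) = z(H) − d' = 0.6745 − 0.93 = -0.2555
false-alarm rate = Φ(-0.2555) = 0.3992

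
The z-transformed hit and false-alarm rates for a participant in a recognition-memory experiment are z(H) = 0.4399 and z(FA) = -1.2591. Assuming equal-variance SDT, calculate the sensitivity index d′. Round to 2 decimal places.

d' = z(H) − z(FA) = 0.4399 − (-1.2591) = 1.6990

d′ = 1.70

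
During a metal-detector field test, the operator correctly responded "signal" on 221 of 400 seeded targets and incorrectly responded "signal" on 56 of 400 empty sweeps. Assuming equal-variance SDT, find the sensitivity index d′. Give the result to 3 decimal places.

d′ = 1.212

H = 221/400 = 0.5525
FA = 56/400 = 0.1400
z(H) = z(0.5525) = 0.1320
z(FA) = z(0.1400) = -1.0803
d' = z(H) − z(FA) = 0.1320 − (-1.0803) = 1.2123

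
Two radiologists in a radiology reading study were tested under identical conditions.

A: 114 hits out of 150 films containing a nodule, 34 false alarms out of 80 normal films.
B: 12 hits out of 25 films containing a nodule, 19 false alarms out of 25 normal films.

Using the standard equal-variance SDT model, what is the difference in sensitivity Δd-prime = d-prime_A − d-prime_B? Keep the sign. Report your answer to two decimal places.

Δd-prime = 1.65

A: z(0.7600) = 0.706, z(0.4250) = -0.189, d' = 0.895
B: z(0.4800) = -0.050, z(0.7600) = 0.706, d' = -0.756
Δd' = d'_A − d'_B = 0.895 − (-0.756) = 1.651
A has the higher sensitivity.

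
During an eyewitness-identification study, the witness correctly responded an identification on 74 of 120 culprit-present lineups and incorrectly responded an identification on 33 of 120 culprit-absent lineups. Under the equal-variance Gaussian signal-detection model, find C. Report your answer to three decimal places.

H = 74/120 = 0.6167
FA = 33/120 = 0.2750
z(H) = 0.2968
z(FA) = -0.5978
c = −½·[z(H) + z(FA)] = −0.5 × (0.2968 + (-0.5978)) = 0.1505
c > 0: the witness has a conservative response bias.

C = 0.151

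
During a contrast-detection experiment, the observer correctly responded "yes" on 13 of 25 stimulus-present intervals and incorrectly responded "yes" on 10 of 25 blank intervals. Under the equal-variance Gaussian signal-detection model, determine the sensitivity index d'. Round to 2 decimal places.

H = 13/25 = 0.5200
FA = 10/25 = 0.4000
z(0.5200) = 0.050, z(0.4000) = -0.253
d' = z(H) − z(FA) = 0.050 − (-0.253) = 0.303

d' = 0.30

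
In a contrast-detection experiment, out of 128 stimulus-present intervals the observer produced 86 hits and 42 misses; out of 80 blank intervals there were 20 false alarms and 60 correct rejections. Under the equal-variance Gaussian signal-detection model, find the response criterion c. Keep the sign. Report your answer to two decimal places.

c = 0.11

H = 86/128 = 0.6719
FA = 20/80 = 0.2500
z(H) = 0.445
z(FA) = -0.674
c = −½·[z(H) + z(FA)] = −0.5 × (0.445 + (-0.674)) = 0.1145
c > 0: the observer has a conservative response bias.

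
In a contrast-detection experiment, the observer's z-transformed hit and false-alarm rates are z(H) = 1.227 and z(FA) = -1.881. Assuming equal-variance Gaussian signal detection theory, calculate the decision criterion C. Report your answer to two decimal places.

c = −½·[z(H) + z(FA)] = −½·(1.227 + (-1.881)) = 0.327

C = 0.33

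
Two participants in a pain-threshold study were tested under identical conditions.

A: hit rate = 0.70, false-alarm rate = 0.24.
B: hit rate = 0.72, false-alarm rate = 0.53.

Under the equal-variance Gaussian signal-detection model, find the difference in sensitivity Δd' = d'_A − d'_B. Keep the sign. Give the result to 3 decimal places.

Δd' = 0.723

A: z(0.70) = 0.5244, z(0.24) = -0.7063, d' = 1.2307
B: z(0.72) = 0.5828, z(0.53) = 0.0753, d' = 0.5075
Δd' = d'_A − d'_B = 1.2307 − 0.5075 = 0.7232
A has the higher sensitivity.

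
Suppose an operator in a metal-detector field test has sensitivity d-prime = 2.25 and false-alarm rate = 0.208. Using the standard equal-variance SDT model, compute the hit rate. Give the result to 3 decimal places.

z(false-alarm rate) = z(0.208) = -0.8134
z(H) = z(FA) + d' = -0.8134 + 2.25 = 1.4366
hit rate = Φ(1.4366) = 0.9246

hit rate = 0.925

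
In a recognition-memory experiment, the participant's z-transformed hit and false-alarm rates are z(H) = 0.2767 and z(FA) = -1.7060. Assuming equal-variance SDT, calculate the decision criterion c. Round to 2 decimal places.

c = 0.71

c = −½·[z(H) + z(FA)] = −½·(0.2767 + (-1.7060)) = 0.71465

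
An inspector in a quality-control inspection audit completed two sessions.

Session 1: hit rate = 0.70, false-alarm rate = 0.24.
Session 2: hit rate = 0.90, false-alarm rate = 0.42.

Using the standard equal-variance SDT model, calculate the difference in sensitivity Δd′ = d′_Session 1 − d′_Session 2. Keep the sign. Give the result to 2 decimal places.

Session 1: z(0.70) = 0.524, z(0.24) = -0.706, d' = 1.230
Session 2: z(0.90) = 1.282, z(0.42) = -0.202, d' = 1.484
Δd' = d'_Session 1 − d'_Session 2 = 1.230 − 1.484 = -0.254
Session 2 has the higher sensitivity.

Δd′ = -0.25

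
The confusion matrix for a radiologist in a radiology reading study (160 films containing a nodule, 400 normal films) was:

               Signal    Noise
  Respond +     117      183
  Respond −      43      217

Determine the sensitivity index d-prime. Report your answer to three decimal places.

H = 117/160 = 0.7312
FA = 183/400 = 0.4575
Φ⁻¹(H) = 0.6164
Φ⁻¹(FA) = -0.1067
d' = z(H) − z(FA) = 0.6164 − (-0.1067) = 0.7231

d-prime = 0.723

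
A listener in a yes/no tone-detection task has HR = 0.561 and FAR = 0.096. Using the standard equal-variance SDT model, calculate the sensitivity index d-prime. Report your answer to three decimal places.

d-prime = 1.458

z(H) = z(0.561) = 0.1535
z(FA) = z(0.096) = -1.3047
d' = z(H) − z(FA) = 0.1535 − (-1.3047) = 1.4582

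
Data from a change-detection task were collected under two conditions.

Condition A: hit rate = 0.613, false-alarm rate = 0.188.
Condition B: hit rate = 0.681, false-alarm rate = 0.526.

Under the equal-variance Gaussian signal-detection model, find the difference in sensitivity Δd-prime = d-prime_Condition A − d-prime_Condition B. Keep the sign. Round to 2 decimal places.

Condition A: z(0.613) = 0.287, z(0.188) = -0.885, d' = 1.172
Condition B: z(0.681) = 0.470, z(0.526) = 0.065, d' = 0.405
Δd' = d'_Condition A − d'_Condition B = 1.172 − 0.405 = 0.767
Condition A has the higher sensitivity.

Δd-prime = 0.77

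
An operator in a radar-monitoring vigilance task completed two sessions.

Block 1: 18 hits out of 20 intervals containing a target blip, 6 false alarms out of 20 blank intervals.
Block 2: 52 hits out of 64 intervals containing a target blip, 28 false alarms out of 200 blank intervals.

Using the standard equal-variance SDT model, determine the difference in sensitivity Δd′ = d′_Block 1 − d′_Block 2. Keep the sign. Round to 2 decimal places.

Δd′ = -0.16

Block 1: z(0.9000) = 1.282, z(0.3000) = -0.524, d' = 1.806
Block 2: z(0.8125) = 0.887, z(0.1400) = -1.080, d' = 1.967
Δd' = d'_Block 1 − d'_Block 2 = 1.806 − 1.967 = -0.161
Block 2 has the higher sensitivity.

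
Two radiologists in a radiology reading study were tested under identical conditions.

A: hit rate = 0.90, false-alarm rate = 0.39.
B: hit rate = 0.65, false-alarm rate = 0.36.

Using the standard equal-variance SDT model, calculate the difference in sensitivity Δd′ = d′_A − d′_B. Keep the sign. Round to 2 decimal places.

Δd′ = 0.82

A: z(0.90) = 1.282, z(0.39) = -0.279, d' = 1.561
B: z(0.65) = 0.385, z(0.36) = -0.358, d' = 0.743
Δd' = d'_A − d'_B = 1.561 − 0.743 = 0.818
A has the higher sensitivity.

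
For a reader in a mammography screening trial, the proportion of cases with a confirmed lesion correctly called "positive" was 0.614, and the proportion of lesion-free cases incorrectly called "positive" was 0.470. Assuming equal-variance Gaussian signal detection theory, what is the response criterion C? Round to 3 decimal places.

z(H) = 0.2898
z(FA) = -0.0753
c = −½·[z(H) + z(FA)] = −0.5 × (0.2898 + (-0.0753)) = -0.10725
c < 0: the reader has a liberal response bias.

C = -0.107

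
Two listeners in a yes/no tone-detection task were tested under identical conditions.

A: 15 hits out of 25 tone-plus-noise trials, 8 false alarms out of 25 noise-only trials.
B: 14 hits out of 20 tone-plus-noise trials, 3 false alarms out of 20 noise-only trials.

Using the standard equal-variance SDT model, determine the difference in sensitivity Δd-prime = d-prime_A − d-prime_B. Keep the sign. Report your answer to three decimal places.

A: z(0.6000) = 0.2533, z(0.3200) = -0.4677, d' = 0.7210
B: z(0.7000) = 0.5244, z(0.1500) = -1.0364, d' = 1.5608
Δd' = d'_A − d'_B = 0.7210 − 1.5608 = -0.8398
B has the higher sensitivity.

Δd-prime = -0.840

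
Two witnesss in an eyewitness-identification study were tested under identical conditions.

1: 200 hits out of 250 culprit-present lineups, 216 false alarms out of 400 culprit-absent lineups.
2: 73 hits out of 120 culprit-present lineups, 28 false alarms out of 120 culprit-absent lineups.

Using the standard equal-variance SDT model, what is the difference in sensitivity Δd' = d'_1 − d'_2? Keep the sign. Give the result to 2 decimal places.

Δd' = -0.26

1: z(0.8000) = 0.842, z(0.5400) = 0.100, d' = 0.742
2: z(0.6083) = 0.275, z(0.2333) = -0.728, d' = 1.003
Δd' = d'_1 − d'_2 = 0.742 − 1.003 = -0.261
2 has the higher sensitivity.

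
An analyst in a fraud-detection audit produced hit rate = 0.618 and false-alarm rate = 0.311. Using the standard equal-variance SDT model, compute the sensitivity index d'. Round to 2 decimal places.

z(H) = z(0.618) = 0.3002
z(FA) = z(0.311) = -0.4930
d' = z(H) − z(FA) = 0.3002 − (-0.4930) = 0.7932

d' = 0.79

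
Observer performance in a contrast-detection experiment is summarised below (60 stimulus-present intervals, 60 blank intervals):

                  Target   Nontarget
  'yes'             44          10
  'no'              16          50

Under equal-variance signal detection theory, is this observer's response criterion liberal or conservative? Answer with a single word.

z(H) = 0.623, z(FA) = -0.967
c = −½·(z(H) + z(FA)) = 0.172
c > 0 → conservative criterion (biased toward responding “no”).

conservative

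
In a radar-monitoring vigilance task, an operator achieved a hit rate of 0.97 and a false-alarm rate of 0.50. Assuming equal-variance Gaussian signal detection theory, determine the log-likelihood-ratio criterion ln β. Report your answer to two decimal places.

ln β = -1.77

z(H) = z(0.97) = 1.881
z(FA) = z(0.50) = 0.000
ln β = −½·[z(H)² − z(FA)²] = −0.5 × (3.538 − 0.000) = -1.769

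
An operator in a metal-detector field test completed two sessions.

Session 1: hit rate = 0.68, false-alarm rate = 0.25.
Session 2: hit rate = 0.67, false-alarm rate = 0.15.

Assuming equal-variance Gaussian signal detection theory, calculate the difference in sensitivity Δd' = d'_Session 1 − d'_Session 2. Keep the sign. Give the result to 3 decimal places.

Session 1: z(0.68) = 0.4677, z(0.25) = -0.6745, d' = 1.1422
Session 2: z(0.67) = 0.4399, z(0.15) = -1.0364, d' = 1.4763
Δd' = d'_Session 1 − d'_Session 2 = 1.1422 − 1.4763 = -0.3341
Session 2 has the higher sensitivity.

Δd' = -0.334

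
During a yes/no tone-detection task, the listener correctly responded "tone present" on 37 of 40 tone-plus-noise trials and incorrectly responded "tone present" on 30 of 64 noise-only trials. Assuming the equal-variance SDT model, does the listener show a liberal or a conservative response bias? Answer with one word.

liberal

z(H) = 1.440, z(FA) = -0.078
c = −½·(z(H) + z(FA)) = -0.681
c < 0 → liberal criterion (biased toward responding “yes”).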